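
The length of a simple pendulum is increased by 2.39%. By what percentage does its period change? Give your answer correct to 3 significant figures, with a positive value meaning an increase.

1.19%

T ∝ √L, so T'/T = √(1.024) = 1.012.
Percentage change in T = (1.012 − 1) × 100% = 1.19%.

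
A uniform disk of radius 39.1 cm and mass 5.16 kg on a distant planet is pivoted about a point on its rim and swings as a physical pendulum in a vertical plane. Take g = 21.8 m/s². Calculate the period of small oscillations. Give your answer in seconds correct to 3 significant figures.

I_cm = ½mr² = 0.3944 kg·m². The pivot is at distance d = 0.391 m from the centre of mass.
By the parallel-axis theorem, I = I_cm + md² = 0.3944 + 0.7889 = 1.183 kg·m².
T = 2π√(I/(mgd)) = 2π√(1.183/(5.16 × 21.8 × 0.391)) = 1.03 s.

1.03 s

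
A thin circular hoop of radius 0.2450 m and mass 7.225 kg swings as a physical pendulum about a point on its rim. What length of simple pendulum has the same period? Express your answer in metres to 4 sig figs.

The equivalent simple-pendulum length is L_eq = I/(md), where I is about the pivot and d = 0.24500 m.
I_cm = mR² = 0.43368 kg·m², so I = I_cm + md² = 0.43368 + 0.43368 = 0.86736 kg·m².
L_eq = 0.86736/(7.225 × 0.24500) = 0.4900 m.

0.4900 m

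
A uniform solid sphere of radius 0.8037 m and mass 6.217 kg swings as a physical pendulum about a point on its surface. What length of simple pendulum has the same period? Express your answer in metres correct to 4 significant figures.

1.125 m

The equivalent simple-pendulum length is L_eq = I/(md), where I is about the pivot and d = 0.80370 m.
I_cm = (2/5)mR² = 1.6063 kg·m², so I = I_cm + md² = 1.6063 + 4.0158 = 5.6221 kg·m².
L_eq = 5.6221/(6.217 × 0.80370) = 1.125 m.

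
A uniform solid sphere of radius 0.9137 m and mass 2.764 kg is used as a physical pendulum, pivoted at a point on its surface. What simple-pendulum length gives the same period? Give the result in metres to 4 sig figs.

1.279 m

The equivalent simple-pendulum length is L_eq = I/(md), where I is about the pivot and d = 0.91370 m.
I_cm = (2/5)mR² = 0.92301 kg·m², so I = I_cm + md² = 0.92301 + 2.3075 = 3.2305 kg·m².
L_eq = 3.2305/(2.764 × 0.91370) = 1.279 m.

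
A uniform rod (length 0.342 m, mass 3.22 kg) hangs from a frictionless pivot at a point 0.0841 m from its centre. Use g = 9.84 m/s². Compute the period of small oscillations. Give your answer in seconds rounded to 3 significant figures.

For a physical pendulum T = 2π√(I/(mgd)), with d = 0.08410 m from pivot to centre of mass.
I_cm = mL²/12 = 3.22 × 0.342²/12 = 0.03139 kg·m²; I = I_cm + md² = 0.03139 + 3.22 × 0.08410² = 0.05416 kg·m².
T = 2π√(0.05416/(3.22 × 9.84 × 0.08410)) = 0.896 s.

0.896 s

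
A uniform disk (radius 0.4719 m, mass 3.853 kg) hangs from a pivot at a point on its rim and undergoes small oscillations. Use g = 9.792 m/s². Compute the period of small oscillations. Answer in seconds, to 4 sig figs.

1.689 s

I_cm = ½mr² = 0.42901 kg·m². The pivot is at distance d = 0.4719 m from the centre of mass.
By the parallel-axis theorem, I = I_cm + md² = 0.42901 + 0.85802 = 1.2870 kg·m².
T = 2π√(I/(mgd)) = 2π√(1.2870/(3.853 × 9.792 × 0.4719)) = 1.689 s.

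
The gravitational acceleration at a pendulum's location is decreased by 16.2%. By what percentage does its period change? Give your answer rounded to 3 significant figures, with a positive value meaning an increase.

9.24%

T ∝ 1/√g, so T'/T = 1/√(0.8380) = 1.092.
Percentage change in T = (1.092 − 1) × 100% = 9.24%.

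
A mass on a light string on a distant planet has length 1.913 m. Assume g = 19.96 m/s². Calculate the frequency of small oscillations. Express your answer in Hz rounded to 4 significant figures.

0.5141 Hz

T = 2π√(L/g) = 2π√(1.913/19.96) = 1.9452 s, so f = 1/T = 0.5141 Hz.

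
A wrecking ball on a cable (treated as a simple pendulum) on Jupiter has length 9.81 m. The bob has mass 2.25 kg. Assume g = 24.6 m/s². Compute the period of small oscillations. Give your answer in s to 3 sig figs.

T = 2π√(L/g) = 2π√(9.81/24.6) = 2π × 0.6315 = 3.97 s.

3.97 s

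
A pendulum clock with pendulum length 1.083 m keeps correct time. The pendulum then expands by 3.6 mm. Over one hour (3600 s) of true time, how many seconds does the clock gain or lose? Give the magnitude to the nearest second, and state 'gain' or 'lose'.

T ∝ √L, so T'/T = √(1.08660/1.083) = 1.00166.
In 3600 s of true time the clock registers 3600/1.00166 = 3594.0 s, so it loses 6 s.

lose 6 s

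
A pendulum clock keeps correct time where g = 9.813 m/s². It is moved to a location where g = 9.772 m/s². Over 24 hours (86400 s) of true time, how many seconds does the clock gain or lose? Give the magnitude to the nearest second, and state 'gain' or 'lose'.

lose 181 s

The clock's period scales as T ∝ 1/√g, so T'/T = √(9.813/9.772) = 1.00210.
In 86400 s of true time the clock registers 86400/1.00210 = 86219.3 s, so it loses 181 s.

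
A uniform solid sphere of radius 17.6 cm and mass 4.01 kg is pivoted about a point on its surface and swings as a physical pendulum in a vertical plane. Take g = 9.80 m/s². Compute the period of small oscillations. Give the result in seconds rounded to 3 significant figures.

0.996 s

I_cm = (2/5)mr² = 0.04969 kg·m². The pivot is at distance d = 0.176 m from the centre of mass.
By the parallel-axis theorem, I = I_cm + md² = 0.04969 + 0.1242 = 0.1739 kg·m².
T = 2π√(I/(mgd)) = 2π√(0.1739/(4.01 × 9.80 × 0.176)) = 0.996 s.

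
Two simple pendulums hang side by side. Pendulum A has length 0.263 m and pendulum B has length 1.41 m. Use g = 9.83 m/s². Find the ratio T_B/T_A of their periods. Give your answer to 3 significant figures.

T ∝ √L, so T_B/T_A = √(L_B/L_A) = √(1.41/0.263) = 2.32.

2.32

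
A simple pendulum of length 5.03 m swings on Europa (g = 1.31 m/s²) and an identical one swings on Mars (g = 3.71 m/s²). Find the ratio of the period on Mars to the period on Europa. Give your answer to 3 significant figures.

0.594

T ∝ 1/√g, so T₂/T₁ = √(g₁/g₂) = √(1.31/3.71) = 0.594.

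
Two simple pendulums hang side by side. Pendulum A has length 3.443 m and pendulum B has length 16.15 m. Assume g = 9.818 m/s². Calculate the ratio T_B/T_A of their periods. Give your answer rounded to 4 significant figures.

T ∝ √L, so T_B/T_A = √(L_B/L_A) = √(16.15/3.443) = 2.166.

2.166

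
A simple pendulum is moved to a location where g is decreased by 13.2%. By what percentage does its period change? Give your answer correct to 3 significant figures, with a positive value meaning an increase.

T ∝ 1/√g, so T'/T = 1/√(0.8680) = 1.073.
Percentage change in T = (1.073 − 1) × 100% = 7.33%.

7.33%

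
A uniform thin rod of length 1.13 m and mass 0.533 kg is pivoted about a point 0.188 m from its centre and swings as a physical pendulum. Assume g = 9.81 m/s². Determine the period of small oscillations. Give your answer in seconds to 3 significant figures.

1.74 s

For a physical pendulum T = 2π√(I/(mgd)), with d = 0.1880 m from pivot to centre of mass.
I_cm = mL²/12 = 0.533 × 1.13²/12 = 0.05672 kg·m²; I = I_cm + md² = 0.05672 + 0.533 × 0.1880² = 0.07555 kg·m².
T = 2π√(0.07555/(0.533 × 9.81 × 0.1880)) = 1.74 s.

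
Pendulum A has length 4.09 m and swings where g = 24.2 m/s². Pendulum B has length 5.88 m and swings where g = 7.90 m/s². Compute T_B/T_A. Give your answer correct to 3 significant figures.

T = 2π√(L/g), so T_B/T_A = √((L_B/g_B)/(L_A/g_A)) = √((5.88/7.90)/(4.09/24.2)) = 2.10.

2.10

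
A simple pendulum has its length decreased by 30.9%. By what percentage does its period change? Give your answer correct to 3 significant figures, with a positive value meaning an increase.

T ∝ √L, so T'/T = √(0.6910) = 0.8313.
Percentage change in T = (0.8313 − 1) × 100% = -16.9%.

-16.9%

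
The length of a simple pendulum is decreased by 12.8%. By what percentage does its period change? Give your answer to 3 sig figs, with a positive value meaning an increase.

-6.62%

T ∝ √L, so T'/T = √(0.8720) = 0.9338.
Percentage change in T = (0.9338 − 1) × 100% = -6.62%.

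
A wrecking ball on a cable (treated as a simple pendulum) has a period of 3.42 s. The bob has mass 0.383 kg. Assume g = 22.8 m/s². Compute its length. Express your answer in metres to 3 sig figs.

From T = 2π√(L/g), L = gT²/(4π²) = 22.8 × 3.420²/(4π²) = 6.76 m.

6.76 m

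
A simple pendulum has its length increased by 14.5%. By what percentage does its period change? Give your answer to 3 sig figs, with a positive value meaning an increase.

7.00%

T ∝ √L, so T'/T = √(1.145) = 1.070.
Percentage change in T = (1.070 − 1) × 100% = 7.00%.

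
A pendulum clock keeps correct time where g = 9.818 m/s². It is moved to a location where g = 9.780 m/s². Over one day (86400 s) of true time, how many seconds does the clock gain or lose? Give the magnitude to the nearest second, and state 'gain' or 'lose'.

The clock's period scales as T ∝ 1/√g, so T'/T = √(9.818/9.780) = 1.00194.
In 86400 s of true time the clock registers 86400/1.00194 = 86232.6 s, so it loses 167 s.

lose 167 s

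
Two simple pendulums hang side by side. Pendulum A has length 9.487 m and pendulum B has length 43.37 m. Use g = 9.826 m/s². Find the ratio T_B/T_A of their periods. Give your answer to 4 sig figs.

T ∝ √L, so T_B/T_A = √(L_B/L_A) = √(43.37/9.487) = 2.138.

2.138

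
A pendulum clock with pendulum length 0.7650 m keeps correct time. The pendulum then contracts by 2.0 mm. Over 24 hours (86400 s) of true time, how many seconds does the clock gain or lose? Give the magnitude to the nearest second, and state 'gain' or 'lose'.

T ∝ √L, so T'/T = √(0.76300/0.7650) = 0.998692.
In 86400 s of true time the clock registers 86400/0.998692 = 86513.2 s, so it gains 113 s.

gain 113 s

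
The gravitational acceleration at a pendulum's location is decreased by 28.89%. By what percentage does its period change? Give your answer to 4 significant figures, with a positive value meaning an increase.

T ∝ 1/√g, so T'/T = 1/√(0.71110) = 1.1859.
Percentage change in T = (1.1859 − 1) × 100% = 18.59%.

18.59%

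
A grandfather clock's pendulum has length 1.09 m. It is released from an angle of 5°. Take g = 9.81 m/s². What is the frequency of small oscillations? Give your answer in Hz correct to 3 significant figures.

0.477 Hz

T = 2π√(L/g) = 2π√(1.09/9.81) = 2.094 s, so f = 1/T = 0.477 Hz.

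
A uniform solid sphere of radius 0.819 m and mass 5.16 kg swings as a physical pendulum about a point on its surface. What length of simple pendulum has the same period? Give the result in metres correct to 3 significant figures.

1.15 m

The equivalent simple-pendulum length is L_eq = I/(md), where I is about the pivot and d = 0.8190 m.
I_cm = (2/5)mR² = 1.384 kg·m², so I = I_cm + md² = 1.384 + 3.461 = 4.846 kg·m².
L_eq = 4.846/(5.16 × 0.8190) = 1.15 m.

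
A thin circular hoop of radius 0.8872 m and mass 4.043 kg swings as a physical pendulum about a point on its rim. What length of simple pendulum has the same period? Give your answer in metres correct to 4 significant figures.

The equivalent simple-pendulum length is L_eq = I/(md), where I is about the pivot and d = 0.88720 m.
I_cm = mR² = 3.1823 kg·m², so I = I_cm + md² = 3.1823 + 3.1823 = 6.3647 kg·m².
L_eq = 6.3647/(4.043 × 0.88720) = 1.774 m.

1.774 m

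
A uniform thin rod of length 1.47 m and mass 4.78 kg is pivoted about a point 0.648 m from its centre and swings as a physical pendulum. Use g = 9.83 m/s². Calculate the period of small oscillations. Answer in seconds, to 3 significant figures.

For a physical pendulum T = 2π√(I/(mgd)), with d = 0.6480 m from pivot to centre of mass.
I_cm = mL²/12 = 4.78 × 1.47²/12 = 0.8608 kg·m²; I = I_cm + md² = 0.8608 + 4.78 × 0.6480² = 2.868 kg·m².
T = 2π√(2.868/(4.78 × 9.83 × 0.6480)) = 1.93 s.

1.93 s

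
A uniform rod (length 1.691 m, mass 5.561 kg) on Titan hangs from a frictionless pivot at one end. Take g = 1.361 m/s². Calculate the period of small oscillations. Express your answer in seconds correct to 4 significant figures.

For a physical pendulum T = 2π√(I/(mgd)), with d = 0.84550 m from pivot to centre of mass.
I_cm = mL²/12 = 5.561 × 1.691²/12 = 1.3251 kg·m²; I = I_cm + md² = 1.3251 + 5.561 × 0.84550² = 5.3005 kg·m².
T = 2π√(5.3005/(5.561 × 1.361 × 0.84550)) = 5.718 s.

5.718 s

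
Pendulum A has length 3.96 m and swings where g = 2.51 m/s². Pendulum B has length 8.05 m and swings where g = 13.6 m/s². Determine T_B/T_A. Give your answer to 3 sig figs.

0.613

T = 2π√(L/g), so T_B/T_A = √((L_B/g_B)/(L_A/g_A)) = √((8.05/13.6)/(3.96/2.51)) = 0.613.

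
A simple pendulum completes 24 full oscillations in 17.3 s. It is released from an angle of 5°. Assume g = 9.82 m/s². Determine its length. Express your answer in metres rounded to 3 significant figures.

0.129 m

T = 17.3/24 = 0.7208 s.
From T = 2π√(L/g), L = gT²/(4π²) = 9.82 × 0.7208²/(4π²) = 0.129 m.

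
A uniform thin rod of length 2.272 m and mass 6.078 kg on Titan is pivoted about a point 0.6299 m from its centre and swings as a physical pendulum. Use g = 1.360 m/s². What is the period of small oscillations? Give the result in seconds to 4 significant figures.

For a physical pendulum T = 2π√(I/(mgd)), with d = 0.62990 m from pivot to centre of mass.
I_cm = mL²/12 = 6.078 × 2.272²/12 = 2.6145 kg·m²; I = I_cm + md² = 2.6145 + 6.078 × 0.62990² = 5.0261 kg·m².
T = 2π√(5.0261/(6.078 × 1.360 × 0.62990)) = 6.173 s.

6.173 s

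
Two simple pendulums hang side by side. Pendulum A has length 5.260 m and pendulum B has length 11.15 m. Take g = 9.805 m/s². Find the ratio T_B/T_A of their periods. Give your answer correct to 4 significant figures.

1.456

T ∝ √L, so T_B/T_A = √(L_B/L_A) = √(11.15/5.260) = 1.456.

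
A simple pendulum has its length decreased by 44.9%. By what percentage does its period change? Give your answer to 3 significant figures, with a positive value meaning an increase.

-25.8%

T ∝ √L, so T'/T = √(0.5510) = 0.7423.
Percentage change in T = (0.7423 − 1) × 100% = -25.8%.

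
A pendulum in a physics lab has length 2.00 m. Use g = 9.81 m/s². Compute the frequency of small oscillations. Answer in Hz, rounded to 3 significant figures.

0.352 Hz

T = 2π√(L/g) = 2π√(2.00/9.81) = 2.837 s, so f = 1/T = 0.352 Hz.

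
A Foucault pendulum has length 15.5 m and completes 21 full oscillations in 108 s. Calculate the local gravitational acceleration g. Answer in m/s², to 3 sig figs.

T = 108/21 = 5.143 s.
From T = 2π√(L/g), g = 4π²L/T² = 4π² × 15.5/5.143² = 23.1 m/s².

23.1 m/s²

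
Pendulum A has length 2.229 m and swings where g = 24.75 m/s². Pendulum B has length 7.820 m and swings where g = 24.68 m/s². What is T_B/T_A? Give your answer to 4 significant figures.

1.876

T = 2π√(L/g), so T_B/T_A = √((L_B/g_B)/(L_A/g_A)) = √((7.820/24.68)/(2.229/24.75)) = 1.876.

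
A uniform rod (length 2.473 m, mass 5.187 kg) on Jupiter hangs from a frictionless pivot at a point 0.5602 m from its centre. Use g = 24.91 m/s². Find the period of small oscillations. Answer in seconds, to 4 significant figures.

1.526 s

For a physical pendulum T = 2π√(I/(mgd)), with d = 0.56020 m from pivot to centre of mass.
I_cm = mL²/12 = 5.187 × 2.473²/12 = 2.6435 kg·m²; I = I_cm + md² = 2.6435 + 5.187 × 0.56020² = 4.2713 kg·m².
T = 2π√(4.2713/(5.187 × 24.91 × 0.56020)) = 1.526 s.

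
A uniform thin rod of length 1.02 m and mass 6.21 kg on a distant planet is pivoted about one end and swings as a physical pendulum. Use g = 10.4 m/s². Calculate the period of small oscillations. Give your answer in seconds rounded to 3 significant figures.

For a physical pendulum T = 2π√(I/(mgd)), with d = 0.5100 m from pivot to centre of mass.
I_cm = mL²/12 = 6.21 × 1.02²/12 = 0.5384 kg·m²; I = I_cm + md² = 0.5384 + 6.21 × 0.5100² = 2.154 kg·m².
T = 2π√(2.154/(6.21 × 10.4 × 0.5100)) = 1.61 s.

1.61 s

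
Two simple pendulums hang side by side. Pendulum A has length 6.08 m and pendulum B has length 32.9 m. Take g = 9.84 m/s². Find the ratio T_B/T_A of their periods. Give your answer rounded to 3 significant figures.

2.33

T ∝ √L, so T_B/T_A = √(L_B/L_A) = √(32.9/6.08) = 2.33.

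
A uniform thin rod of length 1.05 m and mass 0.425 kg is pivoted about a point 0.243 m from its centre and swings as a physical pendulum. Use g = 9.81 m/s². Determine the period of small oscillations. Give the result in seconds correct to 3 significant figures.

1.58 s

For a physical pendulum T = 2π√(I/(mgd)), with d = 0.2430 m from pivot to centre of mass.
I_cm = mL²/12 = 0.425 × 1.05²/12 = 0.03905 kg·m²; I = I_cm + md² = 0.03905 + 0.425 × 0.2430² = 0.06414 kg·m².
T = 2π√(0.06414/(0.425 × 9.81 × 0.2430)) = 1.58 s.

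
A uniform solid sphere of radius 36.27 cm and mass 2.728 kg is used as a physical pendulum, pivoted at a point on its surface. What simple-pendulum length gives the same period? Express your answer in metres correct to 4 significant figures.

0.5078 m

The equivalent simple-pendulum length is L_eq = I/(md), where I is about the pivot and d = 0.36270 m.
I_cm = (2/5)mR² = 0.14355 kg·m², so I = I_cm + md² = 0.14355 + 0.35887 = 0.50242 kg·m².
L_eq = 0.50242/(2.728 × 0.36270) = 0.5078 m.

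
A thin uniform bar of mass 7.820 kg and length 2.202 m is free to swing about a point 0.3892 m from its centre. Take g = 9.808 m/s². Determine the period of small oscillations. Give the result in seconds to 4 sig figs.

2.397 s

For a physical pendulum T = 2π√(I/(mgd)), with d = 0.38920 m from pivot to centre of mass.
I_cm = mL²/12 = 7.820 × 2.202²/12 = 3.1598 kg·m²; I = I_cm + md² = 3.1598 + 7.820 × 0.38920² = 4.3444 kg·m².
T = 2π√(4.3444/(7.820 × 9.808 × 0.38920)) = 2.397 s.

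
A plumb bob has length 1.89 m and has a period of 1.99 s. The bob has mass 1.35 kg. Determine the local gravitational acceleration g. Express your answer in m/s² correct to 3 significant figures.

18.8 m/s²

From T = 2π√(L/g), g = 4π²L/T² = 4π² × 1.89/1.990² = 18.8 m/s².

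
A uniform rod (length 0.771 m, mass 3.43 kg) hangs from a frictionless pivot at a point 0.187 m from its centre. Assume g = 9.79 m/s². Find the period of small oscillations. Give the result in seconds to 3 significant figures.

For a physical pendulum T = 2π√(I/(mgd)), with d = 0.1870 m from pivot to centre of mass.
I_cm = mL²/12 = 3.43 × 0.771²/12 = 0.1699 kg·m²; I = I_cm + md² = 0.1699 + 3.43 × 0.1870² = 0.2899 kg·m².
T = 2π√(0.2899/(3.43 × 9.79 × 0.1870)) = 1.35 s.

1.35 s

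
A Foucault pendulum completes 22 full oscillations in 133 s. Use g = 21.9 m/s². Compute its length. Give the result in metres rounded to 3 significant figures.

20.3 m

T = 133/22 = 6.045 s.
From T = 2π√(L/g), L = gT²/(4π²) = 21.9 × 6.045²/(4π²) = 20.3 m.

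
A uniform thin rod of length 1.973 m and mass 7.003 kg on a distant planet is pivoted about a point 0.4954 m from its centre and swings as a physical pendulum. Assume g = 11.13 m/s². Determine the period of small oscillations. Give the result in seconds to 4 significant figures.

For a physical pendulum T = 2π√(I/(mgd)), with d = 0.49540 m from pivot to centre of mass.
I_cm = mL²/12 = 7.003 × 1.973²/12 = 2.2717 kg·m²; I = I_cm + md² = 2.2717 + 7.003 × 0.49540² = 3.9904 kg·m².
T = 2π√(3.9904/(7.003 × 11.13 × 0.49540)) = 2.020 s.

2.020 s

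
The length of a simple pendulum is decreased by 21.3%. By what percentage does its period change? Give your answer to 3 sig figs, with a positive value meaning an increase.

-11.3%

T ∝ √L, so T'/T = √(0.7870) = 0.8871.
Percentage change in T = (0.8871 − 1) × 100% = -11.3%.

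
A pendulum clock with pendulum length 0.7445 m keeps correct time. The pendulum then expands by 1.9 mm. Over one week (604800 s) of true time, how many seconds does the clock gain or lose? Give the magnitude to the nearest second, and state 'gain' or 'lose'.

T ∝ √L, so T'/T = √(0.74640/0.7445) = 1.00128.
In 604800 s of true time the clock registers 604800/1.00128 = 604029.7 s, so it loses 770 s.

lose 770 s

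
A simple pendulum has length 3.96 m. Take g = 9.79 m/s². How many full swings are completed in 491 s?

T = 2π√(L/g) = 2π√(3.96/9.79) = 3.996 s.
Number of complete oscillations = ⌊491/3.996⌋ = ⌊122.9⌋ = 122.

122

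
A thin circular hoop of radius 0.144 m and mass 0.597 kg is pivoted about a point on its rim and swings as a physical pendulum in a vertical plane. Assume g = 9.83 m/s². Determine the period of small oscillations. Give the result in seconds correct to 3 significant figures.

1.08 s

I_cm = mr² = 0.01238 kg·m². The pivot is at distance d = 0.144 m from the centre of mass.
By the parallel-axis theorem, I = I_cm + md² = 0.01238 + 0.01238 = 0.02476 kg·m².
T = 2π√(I/(mgd)) = 2π√(0.02476/(0.597 × 9.83 × 0.144)) = 1.08 s.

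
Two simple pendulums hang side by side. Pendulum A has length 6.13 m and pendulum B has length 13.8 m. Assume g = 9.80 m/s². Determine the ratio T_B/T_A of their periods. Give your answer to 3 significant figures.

T ∝ √L, so T_B/T_A = √(L_B/L_A) = √(13.8/6.13) = 1.50.

1.50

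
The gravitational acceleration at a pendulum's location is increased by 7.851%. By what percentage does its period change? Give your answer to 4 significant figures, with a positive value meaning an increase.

T ∝ 1/√g, so T'/T = 1/√(1.0785) = 0.96291.
Percentage change in T = (0.96291 − 1) × 100% = -3.709%.

-3.709%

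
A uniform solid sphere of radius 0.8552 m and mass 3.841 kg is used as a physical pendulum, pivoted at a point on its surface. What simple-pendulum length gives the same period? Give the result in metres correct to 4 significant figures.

The equivalent simple-pendulum length is L_eq = I/(md), where I is about the pivot and d = 0.85520 m.
I_cm = (2/5)mR² = 1.1237 kg·m², so I = I_cm + md² = 1.1237 + 2.8092 = 3.9329 kg·m².
L_eq = 3.9329/(3.841 × 0.85520) = 1.197 m.

1.197 m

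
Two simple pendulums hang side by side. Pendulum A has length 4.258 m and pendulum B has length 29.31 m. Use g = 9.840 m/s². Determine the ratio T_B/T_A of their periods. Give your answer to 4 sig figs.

T ∝ √L, so T_B/T_A = √(L_B/L_A) = √(29.31/4.258) = 2.624.

2.624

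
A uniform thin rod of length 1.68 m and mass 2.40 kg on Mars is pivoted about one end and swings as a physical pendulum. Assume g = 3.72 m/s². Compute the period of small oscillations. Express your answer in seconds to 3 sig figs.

3.45 s

For a physical pendulum T = 2π√(I/(mgd)), with d = 0.8400 m from pivot to centre of mass.
I_cm = mL²/12 = 2.40 × 1.68²/12 = 0.5645 kg·m²; I = I_cm + md² = 0.5645 + 2.40 × 0.8400² = 2.258 kg·m².
T = 2π√(2.258/(2.40 × 3.72 × 0.8400)) = 3.45 s.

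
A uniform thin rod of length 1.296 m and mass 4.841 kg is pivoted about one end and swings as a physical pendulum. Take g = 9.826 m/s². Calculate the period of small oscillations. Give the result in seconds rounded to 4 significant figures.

1.863 s

For a physical pendulum T = 2π√(I/(mgd)), with d = 0.64800 m from pivot to centre of mass.
I_cm = mL²/12 = 4.841 × 1.296²/12 = 0.67759 kg·m²; I = I_cm + md² = 0.67759 + 4.841 × 0.64800² = 2.7103 kg·m².
T = 2π√(2.7103/(4.841 × 9.826 × 0.64800)) = 1.863 s.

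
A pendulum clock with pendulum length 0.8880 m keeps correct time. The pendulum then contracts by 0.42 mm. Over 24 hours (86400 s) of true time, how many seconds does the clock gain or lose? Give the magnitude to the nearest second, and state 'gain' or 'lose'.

gain 20 s

T ∝ √L, so T'/T = √(0.88758/0.8880) = 0.999763.
In 86400 s of true time the clock registers 86400/0.999763 = 86420.4 s, so it gains 20 s.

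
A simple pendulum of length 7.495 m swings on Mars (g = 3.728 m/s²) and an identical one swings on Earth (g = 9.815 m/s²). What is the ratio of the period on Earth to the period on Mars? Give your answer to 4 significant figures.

0.6163

T ∝ 1/√g, so T₂/T₁ = √(g₁/g₂) = √(3.728/9.815) = 0.6163.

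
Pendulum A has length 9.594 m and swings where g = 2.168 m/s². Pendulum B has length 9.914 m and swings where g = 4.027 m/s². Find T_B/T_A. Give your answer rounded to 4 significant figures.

0.7459

T = 2π√(L/g), so T_B/T_A = √((L_B/g_B)/(L_A/g_A)) = √((9.914/4.027)/(9.594/2.168)) = 0.7459.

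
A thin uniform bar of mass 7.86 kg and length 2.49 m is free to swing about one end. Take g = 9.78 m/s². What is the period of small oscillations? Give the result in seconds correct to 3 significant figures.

2.59 s

For a physical pendulum T = 2π√(I/(mgd)), with d = 1.245 m from pivot to centre of mass.
I_cm = mL²/12 = 7.86 × 2.49²/12 = 4.061 kg·m²; I = I_cm + md² = 4.061 + 7.86 × 1.245² = 16.24 kg·m².
T = 2π√(16.24/(7.86 × 9.78 × 1.245)) = 2.59 s.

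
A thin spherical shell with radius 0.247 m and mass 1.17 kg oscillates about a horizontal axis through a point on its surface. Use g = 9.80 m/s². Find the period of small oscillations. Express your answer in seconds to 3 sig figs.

I_cm = (2/3)mr² = 0.04759 kg·m². The pivot is at distance d = 0.247 m from the centre of mass.
By the parallel-axis theorem, I = I_cm + md² = 0.04759 + 0.07138 = 0.1190 kg·m².
T = 2π√(I/(mgd)) = 2π√(0.1190/(1.17 × 9.80 × 0.247)) = 1.29 s.

1.29 s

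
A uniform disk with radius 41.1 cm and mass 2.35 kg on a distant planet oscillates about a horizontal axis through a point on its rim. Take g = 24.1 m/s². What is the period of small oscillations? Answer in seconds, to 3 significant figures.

I_cm = ½mr² = 0.1985 kg·m². The pivot is at distance d = 0.411 m from the centre of mass.
By the parallel-axis theorem, I = I_cm + md² = 0.1985 + 0.3970 = 0.5954 kg·m².
T = 2π√(I/(mgd)) = 2π√(0.5954/(2.35 × 24.1 × 0.411)) = 1.00 s.

1.00 s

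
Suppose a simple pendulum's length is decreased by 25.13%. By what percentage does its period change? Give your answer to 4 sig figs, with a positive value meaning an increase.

-13.47%

T ∝ √L, so T'/T = √(0.74870) = 0.86527.
Percentage change in T = (0.86527 − 1) × 100% = -13.47%.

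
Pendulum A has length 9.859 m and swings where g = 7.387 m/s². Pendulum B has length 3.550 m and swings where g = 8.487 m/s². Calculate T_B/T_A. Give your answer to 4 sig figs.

T = 2π√(L/g), so T_B/T_A = √((L_B/g_B)/(L_A/g_A)) = √((3.550/8.487)/(9.859/7.387)) = 0.5598.

0.5598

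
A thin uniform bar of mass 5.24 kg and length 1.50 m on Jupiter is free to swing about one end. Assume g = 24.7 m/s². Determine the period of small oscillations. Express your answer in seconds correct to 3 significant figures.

1.26 s

For a physical pendulum T = 2π√(I/(mgd)), with d = 0.7500 m from pivot to centre of mass.
I_cm = mL²/12 = 5.24 × 1.50²/12 = 0.9825 kg·m²; I = I_cm + md² = 0.9825 + 5.24 × 0.7500² = 3.930 kg·m².
T = 2π√(3.930/(5.24 × 24.7 × 0.7500)) = 1.26 s.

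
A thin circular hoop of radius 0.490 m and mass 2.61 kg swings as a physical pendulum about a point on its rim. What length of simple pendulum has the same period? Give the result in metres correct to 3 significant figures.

0.980 m

The equivalent simple-pendulum length is L_eq = I/(md), where I is about the pivot and d = 0.4900 m.
I_cm = mR² = 0.6267 kg·m², so I = I_cm + md² = 0.6267 + 0.6267 = 1.253 kg·m².
L_eq = 1.253/(2.61 × 0.4900) = 0.980 m.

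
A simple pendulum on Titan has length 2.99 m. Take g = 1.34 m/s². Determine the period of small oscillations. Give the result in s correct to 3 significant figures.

T = 2π√(L/g) = 2π√(2.99/1.34) = 2π × 1.494 = 9.39 s.

9.39 s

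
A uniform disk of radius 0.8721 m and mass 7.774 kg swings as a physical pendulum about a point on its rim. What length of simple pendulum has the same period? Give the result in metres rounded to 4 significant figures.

1.308 m

The equivalent simple-pendulum length is L_eq = I/(md), where I is about the pivot and d = 0.87210 m.
I_cm = ½mR² = 2.9563 kg·m², so I = I_cm + md² = 2.9563 + 5.9126 = 8.8689 kg·m².
L_eq = 8.8689/(7.774 × 0.87210) = 1.308 m.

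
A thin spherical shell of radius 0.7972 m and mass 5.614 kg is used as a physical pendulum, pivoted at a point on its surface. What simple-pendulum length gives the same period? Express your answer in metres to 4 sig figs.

The equivalent simple-pendulum length is L_eq = I/(md), where I is about the pivot and d = 0.79720 m.
I_cm = (2/3)mR² = 2.3786 kg·m², so I = I_cm + md² = 2.3786 + 3.5679 = 5.9464 kg·m².
L_eq = 5.9464/(5.614 × 0.79720) = 1.329 m.

1.329 m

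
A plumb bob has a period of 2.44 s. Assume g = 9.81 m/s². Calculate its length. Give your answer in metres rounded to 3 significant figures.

From T = 2π√(L/g), L = gT²/(4π²) = 9.81 × 2.440²/(4π²) = 1.48 m.

1.48 m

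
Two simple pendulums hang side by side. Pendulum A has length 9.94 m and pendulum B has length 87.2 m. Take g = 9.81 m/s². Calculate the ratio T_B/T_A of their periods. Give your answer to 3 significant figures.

2.96

T ∝ √L, so T_B/T_A = √(L_B/L_A) = √(87.2/9.94) = 2.96.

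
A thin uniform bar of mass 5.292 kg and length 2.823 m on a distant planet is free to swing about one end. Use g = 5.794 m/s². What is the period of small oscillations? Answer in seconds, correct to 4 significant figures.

For a physical pendulum T = 2π√(I/(mgd)), with d = 1.4115 m from pivot to centre of mass.
I_cm = mL²/12 = 5.292 × 2.823²/12 = 3.5145 kg·m²; I = I_cm + md² = 3.5145 + 5.292 × 1.4115² = 14.058 kg·m².
T = 2π√(14.058/(5.292 × 5.794 × 1.4115)) = 3.581 s.

3.581 s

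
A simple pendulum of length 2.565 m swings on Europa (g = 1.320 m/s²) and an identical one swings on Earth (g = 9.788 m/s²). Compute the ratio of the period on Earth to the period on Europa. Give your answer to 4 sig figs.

0.3672

T ∝ 1/√g, so T₂/T₁ = √(g₁/g₂) = √(1.320/9.788) = 0.3672.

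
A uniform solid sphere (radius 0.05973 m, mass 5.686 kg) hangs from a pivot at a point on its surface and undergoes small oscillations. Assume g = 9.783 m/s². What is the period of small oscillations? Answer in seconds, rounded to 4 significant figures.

0.5809 s

I_cm = (2/5)mr² = 0.0081143 kg·m². The pivot is at distance d = 0.05973 m from the centre of mass.
By the parallel-axis theorem, I = I_cm + md² = 0.0081143 + 0.020286 = 0.028400 kg·m².
T = 2π√(I/(mgd)) = 2π√(0.028400/(5.686 × 9.783 × 0.05973)) = 0.5809 s.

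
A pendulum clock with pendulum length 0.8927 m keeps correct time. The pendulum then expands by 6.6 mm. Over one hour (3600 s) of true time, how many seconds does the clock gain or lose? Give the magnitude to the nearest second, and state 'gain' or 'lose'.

lose 13 s

T ∝ √L, so T'/T = √(0.89930/0.8927) = 1.00369.
In 3600 s of true time the clock registers 3600/1.00369 = 3586.8 s, so it loses 13 s.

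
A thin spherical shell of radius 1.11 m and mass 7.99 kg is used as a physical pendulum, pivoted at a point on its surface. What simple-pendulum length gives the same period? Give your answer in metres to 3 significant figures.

1.85 m

The equivalent simple-pendulum length is L_eq = I/(md), where I is about the pivot and d = 1.110 m.
I_cm = (2/3)mR² = 6.563 kg·m², so I = I_cm + md² = 6.563 + 9.844 = 16.41 kg·m².
L_eq = 16.41/(7.99 × 1.110) = 1.85 m.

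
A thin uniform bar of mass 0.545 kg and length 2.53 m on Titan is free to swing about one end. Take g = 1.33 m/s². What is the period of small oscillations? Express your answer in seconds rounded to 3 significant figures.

For a physical pendulum T = 2π√(I/(mgd)), with d = 1.265 m from pivot to centre of mass.
I_cm = mL²/12 = 0.545 × 2.53²/12 = 0.2907 kg·m²; I = I_cm + md² = 0.2907 + 0.545 × 1.265² = 1.163 kg·m².
T = 2π√(1.163/(0.545 × 1.33 × 1.265)) = 7.08 s.

7.08 s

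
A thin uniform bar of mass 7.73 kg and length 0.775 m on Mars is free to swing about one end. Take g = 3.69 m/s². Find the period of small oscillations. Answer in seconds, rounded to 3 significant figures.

For a physical pendulum T = 2π√(I/(mgd)), with d = 0.3875 m from pivot to centre of mass.
I_cm = mL²/12 = 7.73 × 0.775²/12 = 0.3869 kg·m²; I = I_cm + md² = 0.3869 + 7.73 × 0.3875² = 1.548 kg·m².
T = 2π√(1.548/(7.73 × 3.69 × 0.3875)) = 2.35 s.

2.35 s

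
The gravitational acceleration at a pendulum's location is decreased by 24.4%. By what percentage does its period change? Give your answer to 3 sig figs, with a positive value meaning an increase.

T ∝ 1/√g, so T'/T = 1/√(0.7560) = 1.150.
Percentage change in T = (1.150 − 1) × 100% = 15.0%.

15.0%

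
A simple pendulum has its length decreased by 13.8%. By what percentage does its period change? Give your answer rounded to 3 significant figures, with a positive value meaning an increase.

T ∝ √L, so T'/T = √(0.8620) = 0.9284.
Percentage change in T = (0.9284 − 1) × 100% = -7.16%.

-7.16%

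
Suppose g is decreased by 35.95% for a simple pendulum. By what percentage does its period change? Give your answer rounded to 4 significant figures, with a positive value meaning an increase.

T ∝ 1/√g, so T'/T = 1/√(0.64050) = 1.2495.
Percentage change in T = (1.2495 − 1) × 100% = 24.95%.

24.95%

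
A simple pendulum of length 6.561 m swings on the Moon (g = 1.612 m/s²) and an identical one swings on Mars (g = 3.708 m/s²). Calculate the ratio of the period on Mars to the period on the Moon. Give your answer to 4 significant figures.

T ∝ 1/√g, so T₂/T₁ = √(g₁/g₂) = √(1.612/3.708) = 0.6593.

0.6593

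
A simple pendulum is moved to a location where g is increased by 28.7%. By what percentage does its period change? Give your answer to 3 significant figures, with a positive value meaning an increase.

-11.9%

T ∝ 1/√g, so T'/T = 1/√(1.287) = 0.8815.
Percentage change in T = (0.8815 − 1) × 100% = -11.9%.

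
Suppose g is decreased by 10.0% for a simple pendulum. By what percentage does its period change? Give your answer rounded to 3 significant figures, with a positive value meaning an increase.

5.41%

T ∝ 1/√g, so T'/T = 1/√(0.9000) = 1.054.
Percentage change in T = (1.054 − 1) × 100% = 5.41%.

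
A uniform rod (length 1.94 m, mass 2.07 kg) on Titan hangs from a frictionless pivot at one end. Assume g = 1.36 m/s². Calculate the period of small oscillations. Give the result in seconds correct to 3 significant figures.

For a physical pendulum T = 2π√(I/(mgd)), with d = 0.9700 m from pivot to centre of mass.
I_cm = mL²/12 = 2.07 × 1.94²/12 = 0.6492 kg·m²; I = I_cm + md² = 0.6492 + 2.07 × 0.9700² = 2.597 kg·m².
T = 2π√(2.597/(2.07 × 1.36 × 0.9700)) = 6.13 s.

6.13 s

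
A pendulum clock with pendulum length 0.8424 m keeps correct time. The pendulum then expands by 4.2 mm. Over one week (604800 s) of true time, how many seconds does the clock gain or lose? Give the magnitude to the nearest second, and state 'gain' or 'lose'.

lose 1502 s

T ∝ √L, so T'/T = √(0.84660/0.8424) = 1.00249.
In 604800 s of true time the clock registers 604800/1.00249 = 603297.9 s, so it loses 1502 s.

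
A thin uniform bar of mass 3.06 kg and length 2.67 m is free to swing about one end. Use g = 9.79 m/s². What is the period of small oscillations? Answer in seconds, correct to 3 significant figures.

2.68 s

For a physical pendulum T = 2π√(I/(mgd)), with d = 1.335 m from pivot to centre of mass.
I_cm = mL²/12 = 3.06 × 2.67²/12 = 1.818 kg·m²; I = I_cm + md² = 1.818 + 3.06 × 1.335² = 7.271 kg·m².
T = 2π√(7.271/(3.06 × 9.79 × 1.335)) = 2.68 s.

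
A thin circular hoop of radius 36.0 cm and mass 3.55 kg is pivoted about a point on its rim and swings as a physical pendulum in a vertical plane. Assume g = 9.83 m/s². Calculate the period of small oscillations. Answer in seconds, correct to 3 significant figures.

I_cm = mr² = 0.4601 kg·m². The pivot is at distance d = 0.360 m from the centre of mass.
By the parallel-axis theorem, I = I_cm + md² = 0.4601 + 0.4601 = 0.9202 kg·m².
T = 2π√(I/(mgd)) = 2π√(0.9202/(3.55 × 9.83 × 0.360)) = 1.70 s.

1.70 s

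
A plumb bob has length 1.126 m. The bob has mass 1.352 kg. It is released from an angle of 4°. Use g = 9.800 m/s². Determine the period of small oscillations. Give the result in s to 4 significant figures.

2.130 s

T = 2π√(L/g) = 2π√(1.126/9.800) = 2π × 0.33897 = 2.130 s.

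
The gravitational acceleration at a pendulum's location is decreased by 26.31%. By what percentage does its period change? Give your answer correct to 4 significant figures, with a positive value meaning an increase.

T ∝ 1/√g, so T'/T = 1/√(0.73690) = 1.1649.
Percentage change in T = (1.1649 − 1) × 100% = 16.49%.

16.49%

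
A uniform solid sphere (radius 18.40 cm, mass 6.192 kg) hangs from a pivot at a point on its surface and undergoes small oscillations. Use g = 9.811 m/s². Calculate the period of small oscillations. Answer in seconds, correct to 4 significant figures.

I_cm = (2/5)mr² = 0.083855 kg·m². The pivot is at distance d = 0.1840 m from the centre of mass.
By the parallel-axis theorem, I = I_cm + md² = 0.083855 + 0.20964 = 0.29349 kg·m².
T = 2π√(I/(mgd)) = 2π√(0.29349/(6.192 × 9.811 × 0.1840)) = 1.018 s.

1.018 s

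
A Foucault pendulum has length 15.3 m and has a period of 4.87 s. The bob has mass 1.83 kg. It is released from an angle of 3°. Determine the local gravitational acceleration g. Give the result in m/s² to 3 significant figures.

From T = 2π√(L/g), g = 4π²L/T² = 4π² × 15.3/4.870² = 25.5 m/s².

25.5 m/s²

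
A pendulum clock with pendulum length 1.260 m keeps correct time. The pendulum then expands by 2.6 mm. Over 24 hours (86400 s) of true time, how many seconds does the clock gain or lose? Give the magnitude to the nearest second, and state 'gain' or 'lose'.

T ∝ √L, so T'/T = √(1.26260/1.260) = 1.00103.
In 86400 s of true time the clock registers 86400/1.00103 = 86311.0 s, so it loses 89 s.

lose 89 s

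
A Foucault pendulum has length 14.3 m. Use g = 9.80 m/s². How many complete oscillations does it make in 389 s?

T = 2π√(L/g) = 2π√(14.3/9.80) = 7.590 s.
Number of complete oscillations = ⌊389/7.590⌋ = ⌊51.25⌋ = 51.

51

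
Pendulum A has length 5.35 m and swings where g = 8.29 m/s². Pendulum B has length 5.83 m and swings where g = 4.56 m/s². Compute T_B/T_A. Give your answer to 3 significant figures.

T = 2π√(L/g), so T_B/T_A = √((L_B/g_B)/(L_A/g_A)) = √((5.83/4.56)/(5.35/8.29)) = 1.41.

1.41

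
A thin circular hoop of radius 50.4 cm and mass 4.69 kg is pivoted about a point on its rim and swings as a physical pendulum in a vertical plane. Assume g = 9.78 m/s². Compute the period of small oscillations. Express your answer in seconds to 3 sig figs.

2.02 s

I_cm = mr² = 1.191 kg·m². The pivot is at distance d = 0.504 m from the centre of mass.
By the parallel-axis theorem, I = I_cm + md² = 1.191 + 1.191 = 2.383 kg·m².
T = 2π√(I/(mgd)) = 2π√(2.383/(4.69 × 9.78 × 0.504)) = 2.02 s.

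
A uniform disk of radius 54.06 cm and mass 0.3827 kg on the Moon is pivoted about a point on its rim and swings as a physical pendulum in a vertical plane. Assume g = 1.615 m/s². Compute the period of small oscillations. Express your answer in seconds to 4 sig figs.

I_cm = ½mr² = 0.055922 kg·m². The pivot is at distance d = 0.5406 m from the centre of mass.
By the parallel-axis theorem, I = I_cm + md² = 0.055922 + 0.11184 = 0.16777 kg·m².
T = 2π√(I/(mgd)) = 2π√(0.16777/(0.3827 × 1.615 × 0.5406)) = 4.452 s.

4.452 s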